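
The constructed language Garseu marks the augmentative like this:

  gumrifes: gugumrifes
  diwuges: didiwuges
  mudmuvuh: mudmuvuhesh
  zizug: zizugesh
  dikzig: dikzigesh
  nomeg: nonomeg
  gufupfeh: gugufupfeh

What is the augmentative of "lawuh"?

lawuhesh

nomeg and zizug both end in -g yet inflect differently (nonomeg, zizugesh), so the final letter is not what conditions the rule; the last vowel is.
"lawuh" has last vowel 'u'. The stems whose last vowel is 'u' (zizug → zizugesh, mudmuvuh → mudmuvuhesh) add -esh.
So lawuh → lawuhesh.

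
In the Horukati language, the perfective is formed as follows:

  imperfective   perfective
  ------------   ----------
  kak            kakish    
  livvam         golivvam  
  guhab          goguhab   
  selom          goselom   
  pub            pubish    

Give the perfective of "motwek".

"motwek" has 2 vowels. The stems with 2 vowels (selom → goselom, guhab → goguhab, livvam → golivvam) add the prefix go-.
The other pattern: stems with 1 vowel add -ish.
So motwek → gomotwek.

gomotwek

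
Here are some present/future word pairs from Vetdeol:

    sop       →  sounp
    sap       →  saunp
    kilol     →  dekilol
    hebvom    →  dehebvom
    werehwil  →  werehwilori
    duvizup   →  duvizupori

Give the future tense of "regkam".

deregkam

kilol and werehwil both end in -l yet inflect differently (dekilol, werehwilori), so the final letter is not what conditions the rule; the number of vowels is.
"regkam" has 2 vowels. The stems with 2 vowels (kilol → dekilol, hebvom → dehebvom) add the prefix de-.
The other patterns: stems with 1 vowel insert -un- after the first vowel; stems with 3 vowels add -ori.
So regkam → deregkam.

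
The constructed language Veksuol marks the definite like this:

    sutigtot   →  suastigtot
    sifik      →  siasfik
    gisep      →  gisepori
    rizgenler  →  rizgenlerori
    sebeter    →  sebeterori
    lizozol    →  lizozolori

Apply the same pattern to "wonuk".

woasnuk

sutigtot and lizozol both have last vowel 'o' yet inflect differently (suastigtot, lizozolori), so the last vowel is not what conditions the rule; the final letter is.
"wonuk" ends in -k. The one such stem in the data (sifik → siasfik) inserts -as- after the first vowel (as does sutigtot), so the same rule applies.
The other pattern: stems ending in -l, -p or -r add -ori.
So wonuk → woasnuk.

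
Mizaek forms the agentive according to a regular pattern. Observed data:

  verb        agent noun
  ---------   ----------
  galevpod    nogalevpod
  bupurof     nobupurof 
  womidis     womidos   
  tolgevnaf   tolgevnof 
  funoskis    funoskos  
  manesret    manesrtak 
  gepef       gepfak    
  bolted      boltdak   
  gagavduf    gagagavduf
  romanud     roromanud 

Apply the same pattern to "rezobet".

"rezobet" has last vowel 'e'. The stems whose last vowel is 'e' (manesret → manesrtak, gepef → gepfak, bolted → boltdak) delete the last vowel and add -ak.
So rezobet → rezobtak.

rezobtak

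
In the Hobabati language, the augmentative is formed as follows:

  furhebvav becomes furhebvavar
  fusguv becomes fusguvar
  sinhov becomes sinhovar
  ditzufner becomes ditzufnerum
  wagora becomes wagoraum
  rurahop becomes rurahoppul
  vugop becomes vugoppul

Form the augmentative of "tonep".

toneppul

vugop and sinhov both have last vowel 'o' yet inflect differently (vugoppul, sinhovar), so the last vowel is not what conditions the rule; the final letter is.
"tonep" ends in -p. The stems ending in -p (vugop → vugoppul, rurahop → rurahoppul) double the final consonant and add -ul.
So tonep → toneppul.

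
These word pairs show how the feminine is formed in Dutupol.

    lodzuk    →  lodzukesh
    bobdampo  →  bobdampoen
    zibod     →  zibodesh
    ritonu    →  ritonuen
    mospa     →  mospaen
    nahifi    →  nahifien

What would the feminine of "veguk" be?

vegukesh

lodzuk and ritonu both have last vowel 'u' yet inflect differently (lodzukesh, ritonuen), so the last vowel is not what conditions the rule; whether the stem ends in a vowel or a consonant is.
"veguk" ends in a consonant. The stems ending in a consonant (lodzuk → lodzukesh, zibod → zibodesh) add -esh.
The other pattern: stems ending in a vowel add -en.
So veguk → vegukesh.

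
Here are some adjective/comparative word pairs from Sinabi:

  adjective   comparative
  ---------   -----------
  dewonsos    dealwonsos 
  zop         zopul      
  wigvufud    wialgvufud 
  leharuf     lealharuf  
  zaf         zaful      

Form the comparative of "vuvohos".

vualvohos

"vuvohos" has 3 vowels. The stems with 3 vowels (dewonsos → dealwonsos, wigvufud → wialgvufud, leharuf → lealharuf) insert -al- after the first vowel.
So vuvohos → vualvohos.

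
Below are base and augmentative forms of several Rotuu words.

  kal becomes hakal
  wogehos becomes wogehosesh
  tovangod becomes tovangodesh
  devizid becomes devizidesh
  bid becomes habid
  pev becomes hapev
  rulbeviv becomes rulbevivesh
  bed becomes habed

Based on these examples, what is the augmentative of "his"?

hahis

bed and tovangod both end in -d yet inflect differently (habed, tovangodesh), so the final letter is not what conditions the rule; the number of vowels is.
"his" has 1 vowel. The stems with 1 vowel (kal → hakal, pev → hapev, bed → habed) add the prefix ha-.
The other pattern: stems with 3 vowels add -esh.
So his → hahis.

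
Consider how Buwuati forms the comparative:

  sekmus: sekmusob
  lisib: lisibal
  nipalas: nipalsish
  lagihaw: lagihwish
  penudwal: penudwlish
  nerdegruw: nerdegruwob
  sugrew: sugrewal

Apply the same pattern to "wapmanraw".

wapmanrwish

sekmus and nipalas both end in -s yet inflect differently (sekmusob, nipalsish), so the final letter is not what conditions the rule; the last vowel is.
"wapmanraw" has last vowel 'a'. The stems whose last vowel is 'a' (nipalas → nipalsish, penudwal → penudwlish, lagihaw → lagihwish) delete the last vowel and add -ish.
So wapmanraw → wapmanrwish.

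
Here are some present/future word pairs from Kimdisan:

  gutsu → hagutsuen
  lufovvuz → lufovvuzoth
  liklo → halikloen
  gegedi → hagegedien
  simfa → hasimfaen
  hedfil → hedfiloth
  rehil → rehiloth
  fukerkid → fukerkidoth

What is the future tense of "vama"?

havamaen

gegedi and hedfil both have last vowel 'i' yet inflect differently (hagegedien, hedfiloth), so the last vowel is not what conditions the rule; whether the stem ends in a vowel or a consonant is.
"vama" ends in a vowel. The stems ending in a vowel (simfa → hasimfaen, gegedi → hagegedien, liklo → halikloen) add ha- … -en around the stem.
The other pattern: stems ending in a consonant add -oth.
So vama → havamaen.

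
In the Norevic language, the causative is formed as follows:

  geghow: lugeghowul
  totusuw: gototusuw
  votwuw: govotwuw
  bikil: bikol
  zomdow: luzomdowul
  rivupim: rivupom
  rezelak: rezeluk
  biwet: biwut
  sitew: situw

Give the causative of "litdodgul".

"litdodgul" has last vowel 'u'. The stems whose last vowel is 'u' (totusuw → gototusuw, votwuw → govotwuw) add the prefix go-.
The other patterns: stems whose last vowel is 'a' or 'e' change the last vowel to 'u'; stems whose last vowel is 'o' add lu- … -ul around the stem; stems whose last vowel is 'i' change the last vowel to 'o'.
So litdodgul → golitdodgul.

golitdodgul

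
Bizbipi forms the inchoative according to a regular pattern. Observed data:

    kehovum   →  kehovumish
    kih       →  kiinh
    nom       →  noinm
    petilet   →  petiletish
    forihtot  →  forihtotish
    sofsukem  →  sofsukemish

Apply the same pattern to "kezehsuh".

kehovum and nom both end in -m yet inflect differently (kehovumish, noinm), so the final letter is not what conditions the rule; the number of vowels is.
"kezehsuh" has 3 vowels. The stems with 3 vowels (kehovum → kehovumish, petilet → petiletish, sofsukem → sofsukemish) add -ish.
The other pattern: stems with 1 vowel insert -in- after the first vowel.
So kezehsuh → kezehsuhish.

kezehsuhish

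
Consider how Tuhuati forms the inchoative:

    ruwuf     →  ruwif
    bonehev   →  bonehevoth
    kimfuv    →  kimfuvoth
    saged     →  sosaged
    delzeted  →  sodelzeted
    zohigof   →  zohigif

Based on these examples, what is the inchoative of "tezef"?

tezif

kimfuv and ruwuf both have last vowel 'u' yet inflect differently (kimfuvoth, ruwif), so the last vowel is not what conditions the rule; the final letter is.
"tezef" ends in -f. The stems ending in -f (ruwuf → ruwif, zohigof → zohigif) change the last vowel to 'i'.
The other patterns: stems ending in -v add -oth; stems ending in -d add the prefix so-.
So tezef → tezif.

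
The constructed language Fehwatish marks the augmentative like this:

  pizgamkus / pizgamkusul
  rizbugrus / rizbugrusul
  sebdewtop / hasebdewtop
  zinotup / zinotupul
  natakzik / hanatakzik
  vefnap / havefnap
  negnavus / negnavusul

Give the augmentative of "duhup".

duhupul

"duhup" has last vowel 'u'. The stems whose last vowel is 'u' (rizbugrus → rizbugrusul, zinotup → zinotupul, pizgamkus → pizgamkusul) add -ul.
So duhup → duhupul.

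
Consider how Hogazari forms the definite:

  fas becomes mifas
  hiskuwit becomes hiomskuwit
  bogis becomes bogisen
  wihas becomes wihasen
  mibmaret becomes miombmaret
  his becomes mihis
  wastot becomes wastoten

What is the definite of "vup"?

his and bogis both end in -s yet inflect differently (mihis, bogisen), so the final letter is not what conditions the rule; the number of vowels is.
"vup" has 1 vowel. The stems with 1 vowel (his → mihis, fas → mifas) add the prefix mi-.
So vup → mivup.

mivup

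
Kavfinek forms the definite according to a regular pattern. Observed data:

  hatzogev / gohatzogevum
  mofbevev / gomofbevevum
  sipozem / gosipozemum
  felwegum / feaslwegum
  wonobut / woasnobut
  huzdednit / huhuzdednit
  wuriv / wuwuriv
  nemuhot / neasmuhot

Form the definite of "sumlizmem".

gosumlizmemum

"sumlizmem" has last vowel 'e'. The stems whose last vowel is 'e' (mofbevev → gomofbevevum, hatzogev → gohatzogevum, sipozem → gosipozemum) add go- … -um around the stem.
The other patterns: stems whose last vowel is 'o' or 'u' insert -as- after the first vowel; stems whose last vowel is 'i' repeat the first consonant+vowel as a prefix.
So sumlizmem → gosumlizmemum.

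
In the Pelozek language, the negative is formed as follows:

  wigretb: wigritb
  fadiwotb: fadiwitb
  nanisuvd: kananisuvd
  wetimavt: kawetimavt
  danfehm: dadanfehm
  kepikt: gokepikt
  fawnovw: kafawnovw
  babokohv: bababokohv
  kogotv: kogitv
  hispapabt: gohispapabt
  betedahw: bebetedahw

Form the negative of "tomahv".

"tomahv" has second-to-last letter 'h'. The stems whose second-to-last letter is 'h' (danfehm → dadanfehm, betedahw → bebetedahw, babokohv → bababokohv) repeat the first consonant+vowel as a prefix.
The other patterns: stems whose second-to-last letter is 'v' add the prefix ka-; stems whose second-to-last letter is 't' change the last vowel to 'i'; stems whose second-to-last letter is 'b' or 'k' add the prefix go-.
So tomahv → totomahv.

totomahv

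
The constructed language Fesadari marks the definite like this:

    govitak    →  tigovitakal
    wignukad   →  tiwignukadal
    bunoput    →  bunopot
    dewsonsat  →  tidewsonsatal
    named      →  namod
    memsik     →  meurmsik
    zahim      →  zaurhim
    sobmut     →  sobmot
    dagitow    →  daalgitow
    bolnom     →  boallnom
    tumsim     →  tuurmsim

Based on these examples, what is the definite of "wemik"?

weurmik

"wemik" has last vowel 'i'. The stems whose last vowel is 'i' (memsik → meurmsik, zahim → zaurhim, tumsim → tuurmsim) insert -ur- after the first vowel.
So wemik → weurmik.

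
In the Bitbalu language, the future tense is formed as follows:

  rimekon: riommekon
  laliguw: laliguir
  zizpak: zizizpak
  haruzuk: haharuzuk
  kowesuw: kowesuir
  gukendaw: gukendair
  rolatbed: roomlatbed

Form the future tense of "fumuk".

fufumuk

laliguw and haruzuk both have last vowel 'u' yet inflect differently (laliguir, haharuzuk), so the last vowel is not what conditions the rule; the final letter is.
"fumuk" ends in -k. The stems ending in -k (haruzuk → haharuzuk, zizpak → zizizpak) repeat the first consonant+vowel as a prefix.
The other patterns: stems ending in -w drop the final letter and add -ir; stems ending in -d or -n insert -om- after the first vowel.
So fumuk → fufumuk.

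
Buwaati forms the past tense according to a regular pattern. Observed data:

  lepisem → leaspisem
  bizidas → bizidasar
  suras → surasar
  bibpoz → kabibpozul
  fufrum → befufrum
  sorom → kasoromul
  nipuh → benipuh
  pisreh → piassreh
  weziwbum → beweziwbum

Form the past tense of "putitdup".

pisreh and nipuh both end in -h yet inflect differently (piassreh, benipuh), so the final letter is not what conditions the rule; the last vowel is.
"putitdup" has last vowel 'u'. The stems whose last vowel is 'u' (nipuh → benipuh, fufrum → befufrum, weziwbum → beweziwbum) add the prefix be-.
The other patterns: stems whose last vowel is 'e' insert -as- after the first vowel; stems whose last vowel is 'a' add -ar; stems whose last vowel is 'o' add ka- … -ul around the stem.
So putitdup → beputitdup.

beputitdup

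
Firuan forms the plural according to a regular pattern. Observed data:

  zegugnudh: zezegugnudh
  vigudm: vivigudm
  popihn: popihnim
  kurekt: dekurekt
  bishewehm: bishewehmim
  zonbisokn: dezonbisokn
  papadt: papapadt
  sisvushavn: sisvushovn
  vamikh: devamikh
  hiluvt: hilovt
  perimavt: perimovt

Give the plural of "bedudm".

popihn and sisvushavn both end in -n yet inflect differently (popihnim, sisvushovn), so the final letter is not what conditions the rule; the second-to-last letter is.
"bedudm" has second-to-last letter 'd'. The stems whose second-to-last letter is 'd' (papadt → papapadt, zegugnudh → zezegugnudh, vigudm → vivigudm) repeat the first consonant+vowel as a prefix.
The other patterns: stems whose second-to-last letter is 'h' add -im; stems whose second-to-last letter is 'v' change the last vowel to 'o'; stems whose second-to-last letter is 'k' add the prefix de-.
So bedudm → bebedudm.

bebedudm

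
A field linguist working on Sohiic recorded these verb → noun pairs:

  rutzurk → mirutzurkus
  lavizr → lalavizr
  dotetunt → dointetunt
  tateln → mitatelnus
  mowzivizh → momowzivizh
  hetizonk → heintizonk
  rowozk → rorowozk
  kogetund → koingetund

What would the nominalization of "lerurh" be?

milerurhus

hetizonk and rowozk both end in -k yet inflect differently (heintizonk, rorowozk), so the final letter is not what conditions the rule; the second-to-last letter is.
"lerurh" has second-to-last letter 'r'. The one such stem in the data (rutzurk → mirutzurkus) adds mi- … -us around the stem, so the same rule applies.
So lerurh → milerurhus.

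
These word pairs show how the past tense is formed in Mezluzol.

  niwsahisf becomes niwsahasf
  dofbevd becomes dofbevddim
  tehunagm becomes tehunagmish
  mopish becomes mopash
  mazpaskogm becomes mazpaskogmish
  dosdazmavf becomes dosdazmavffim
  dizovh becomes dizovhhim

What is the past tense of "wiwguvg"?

"wiwguvg" has second-to-last letter 'v'. The stems whose second-to-last letter is 'v' (dizovh → dizovhhim, dofbevd → dofbevddim, dosdazmavf → dosdazmavffim) double the final consonant and add -im.
The other patterns: stems whose second-to-last letter is 's' change the last vowel to 'a'; stems whose second-to-last letter is 'g' add -ish.
So wiwguvg → wiwguvggim.

wiwguvggim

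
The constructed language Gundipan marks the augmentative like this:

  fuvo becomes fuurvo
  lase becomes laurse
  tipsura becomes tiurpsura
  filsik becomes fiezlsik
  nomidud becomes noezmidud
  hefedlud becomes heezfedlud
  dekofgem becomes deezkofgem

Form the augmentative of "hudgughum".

lase and dekofgem both have last vowel 'e' yet inflect differently (laurse, deezkofgem), so the last vowel is not what conditions the rule; whether the stem ends in a vowel or a consonant is.
"hudgughum" ends in a consonant. The stems ending in a consonant (filsik → fiezlsik, nomidud → noezmidud, hefedlud → heezfedlud) insert -ez- after the first vowel.
The other pattern: stems ending in a vowel insert -ur- after the first vowel.
So hudgughum → huezdgughum.

huezdgughum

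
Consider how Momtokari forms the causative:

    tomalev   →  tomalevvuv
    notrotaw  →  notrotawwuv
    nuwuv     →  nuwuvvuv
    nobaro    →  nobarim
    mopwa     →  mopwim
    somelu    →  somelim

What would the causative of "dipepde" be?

dipepdim

somelu and nuwuv both have last vowel 'u' yet inflect differently (somelim, nuwuvvuv), so the last vowel is not what conditions the rule; whether the stem ends in a vowel or a consonant is.
"dipepde" ends in a vowel. The stems ending in a vowel (mopwa → mopwim, somelu → somelim, nobaro → nobarim) drop the final letter and add -im.
So dipepde → dipepdim.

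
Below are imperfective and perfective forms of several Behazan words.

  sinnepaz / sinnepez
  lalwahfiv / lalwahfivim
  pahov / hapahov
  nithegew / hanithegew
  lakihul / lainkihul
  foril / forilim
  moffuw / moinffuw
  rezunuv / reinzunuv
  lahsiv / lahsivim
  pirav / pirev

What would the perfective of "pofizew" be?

hapofizew

foril and lakihul both end in -l yet inflect differently (forilim, lainkihul), so the final letter is not what conditions the rule; the last vowel is.
"pofizew" has last vowel 'e'. The one such stem in the data (nithegew → hanithegew) adds the prefix ha-, so the same rule applies.
The other patterns: stems whose last vowel is 'i' add -im; stems whose last vowel is 'u' insert -in- after the first vowel; stems whose last vowel is 'a' change the last vowel to 'e'.
So pofizew → hapofizew.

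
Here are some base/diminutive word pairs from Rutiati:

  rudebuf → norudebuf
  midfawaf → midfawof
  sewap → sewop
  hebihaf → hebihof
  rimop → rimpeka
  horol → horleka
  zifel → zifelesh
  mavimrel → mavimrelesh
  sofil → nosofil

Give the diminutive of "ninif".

sewap and rimop both end in -p yet inflect differently (sewop, rimpeka), so the final letter is not what conditions the rule; the last vowel is.
"ninif" has last vowel 'i'. The one such stem in the data (sofil → nosofil) adds the prefix no-, so the same rule applies.
So ninif → noninif.

noninif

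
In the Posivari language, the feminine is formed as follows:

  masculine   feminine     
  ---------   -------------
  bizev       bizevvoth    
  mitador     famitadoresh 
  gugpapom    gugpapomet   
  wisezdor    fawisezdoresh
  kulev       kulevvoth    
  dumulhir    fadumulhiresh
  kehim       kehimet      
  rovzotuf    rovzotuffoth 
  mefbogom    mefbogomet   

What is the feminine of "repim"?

repimet

mitador and mefbogom both have last vowel 'o' yet inflect differently (famitadoresh, mefbogomet), so the last vowel is not what conditions the rule; the final letter is.
"repim" ends in -m. The stems ending in -m (mefbogom → mefbogomet, kehim → kehimet, gugpapom → gugpapomet) add -et.
So repim → repimet.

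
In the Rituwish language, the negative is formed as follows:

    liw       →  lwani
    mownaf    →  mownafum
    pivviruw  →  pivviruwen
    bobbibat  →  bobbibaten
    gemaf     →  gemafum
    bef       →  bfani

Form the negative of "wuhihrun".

wuhihrunen

"wuhihrun" has 3 vowels. The stems with 3 vowels (pivviruw → pivviruwen, bobbibat → bobbibaten) add -en.
The other patterns: stems with 1 vowel delete the last vowel and add -ani; stems with 2 vowels add -um.
So wuhihrun → wuhihrunen.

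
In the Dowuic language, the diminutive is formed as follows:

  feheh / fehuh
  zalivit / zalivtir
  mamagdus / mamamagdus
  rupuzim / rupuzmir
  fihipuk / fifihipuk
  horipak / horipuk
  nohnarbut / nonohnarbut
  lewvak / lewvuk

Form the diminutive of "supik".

supkir

nohnarbut and zalivit both end in -t yet inflect differently (nonohnarbut, zalivtir), so the final letter is not what conditions the rule; the last vowel is.
"supik" has last vowel 'i'. The stems whose last vowel is 'i' (zalivit → zalivtir, rupuzim → rupuzmir) delete the last vowel and add -ir.
So supik → supkir.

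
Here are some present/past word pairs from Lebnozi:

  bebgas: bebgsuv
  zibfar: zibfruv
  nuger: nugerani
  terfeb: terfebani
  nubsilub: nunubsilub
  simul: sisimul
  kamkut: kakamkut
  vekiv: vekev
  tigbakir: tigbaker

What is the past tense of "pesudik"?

zibfar and nuger both end in -r yet inflect differently (zibfruv, nugerani), so the final letter is not what conditions the rule; the last vowel is.
"pesudik" has last vowel 'i'. The stems whose last vowel is 'i' (vekiv → vekev, tigbakir → tigbaker) change the last vowel to 'e'.
So pesudik → pesudek.

pesudek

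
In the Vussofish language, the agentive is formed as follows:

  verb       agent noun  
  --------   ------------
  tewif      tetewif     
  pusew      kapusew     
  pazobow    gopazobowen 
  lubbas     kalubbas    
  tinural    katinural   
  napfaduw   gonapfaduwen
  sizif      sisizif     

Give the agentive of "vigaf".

kavigaf

napfaduw and pusew both end in -w yet inflect differently (gonapfaduwen, kapusew), so the final letter is not what conditions the rule; the last vowel is.
"vigaf" has last vowel 'a'. The stems whose last vowel is 'a' (tinural → katinural, lubbas → kalubbas) add the prefix ka-.
So vigaf → kavigaf.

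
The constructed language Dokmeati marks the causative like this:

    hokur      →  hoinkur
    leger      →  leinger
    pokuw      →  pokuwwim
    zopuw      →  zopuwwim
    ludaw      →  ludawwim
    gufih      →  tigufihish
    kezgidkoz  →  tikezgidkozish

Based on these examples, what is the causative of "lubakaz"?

hokur and pokuw both have last vowel 'u' yet inflect differently (hoinkur, pokuwwim), so the last vowel is not what conditions the rule; the final letter is.
"lubakaz" ends in -z. The one such stem in the data (kezgidkoz → tikezgidkozish) adds ti- … -ish around the stem, so the same rule applies.
The other patterns: stems ending in -r insert -in- after the first vowel; stems ending in -w double the final consonant and add -im.
So lubakaz → tilubakazish.

tilubakazish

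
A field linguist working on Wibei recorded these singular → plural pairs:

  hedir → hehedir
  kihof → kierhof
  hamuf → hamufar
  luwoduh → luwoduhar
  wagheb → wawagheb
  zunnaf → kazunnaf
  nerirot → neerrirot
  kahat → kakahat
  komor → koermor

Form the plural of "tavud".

tavudar

hamuf and zunnaf both end in -f yet inflect differently (hamufar, kazunnaf), so the final letter is not what conditions the rule; the last vowel is.
"tavud" has last vowel 'u'. The stems whose last vowel is 'u' (luwoduh → luwoduhar, hamuf → hamufar) add -ar.
So tavud → tavudar.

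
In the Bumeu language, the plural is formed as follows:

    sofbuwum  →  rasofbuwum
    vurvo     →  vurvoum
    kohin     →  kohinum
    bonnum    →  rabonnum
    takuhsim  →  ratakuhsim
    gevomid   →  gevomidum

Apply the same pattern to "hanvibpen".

takuhsim and gevomid both have last vowel 'i' yet inflect differently (ratakuhsim, gevomidum), so the last vowel is not what conditions the rule; the final letter is.
"hanvibpen" ends in -n. The one such stem in the data (kohin → kohinum) adds -um, so the same rule applies.
The other pattern: stems ending in -m add the prefix ra-.
So hanvibpen → hanvibpenum.

hanvibpenum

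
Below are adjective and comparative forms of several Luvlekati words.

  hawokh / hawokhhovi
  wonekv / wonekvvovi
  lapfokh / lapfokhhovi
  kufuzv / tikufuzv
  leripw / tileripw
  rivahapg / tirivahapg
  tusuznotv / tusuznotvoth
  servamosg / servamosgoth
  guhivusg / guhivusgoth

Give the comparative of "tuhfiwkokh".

tuhfiwkokhhovi

wonekv and kufuzv both end in -v yet inflect differently (wonekvvovi, tikufuzv), so the final letter is not what conditions the rule; the second-to-last letter is.
"tuhfiwkokh" has second-to-last letter 'k'. The stems whose second-to-last letter is 'k' (hawokh → hawokhhovi, wonekv → wonekvvovi, lapfokh → lapfokhhovi) double the final consonant and add -ovi.
So tuhfiwkokh → tuhfiwkokhhovi.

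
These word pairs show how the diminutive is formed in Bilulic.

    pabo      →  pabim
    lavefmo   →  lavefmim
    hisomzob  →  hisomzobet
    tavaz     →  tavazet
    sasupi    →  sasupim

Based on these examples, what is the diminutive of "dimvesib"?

hisomzob and pabo both have last vowel 'o' yet inflect differently (hisomzobet, pabim), so the last vowel is not what conditions the rule; whether the stem ends in a vowel or a consonant is.
"dimvesib" ends in a consonant. The stems ending in a consonant (tavaz → tavazet, hisomzob → hisomzobet) add -et.
So dimvesib → dimvesibet.

dimvesibet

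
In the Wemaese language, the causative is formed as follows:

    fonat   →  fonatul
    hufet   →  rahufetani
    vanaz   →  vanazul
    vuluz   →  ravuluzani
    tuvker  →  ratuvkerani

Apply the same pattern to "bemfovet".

rabemfovetani

"bemfovet" has last vowel 'e'. The stems whose last vowel is 'e' (hufet → rahufetani, tuvker → ratuvkerani) add ra- … -ani around the stem.
So bemfovet → rabemfovetani.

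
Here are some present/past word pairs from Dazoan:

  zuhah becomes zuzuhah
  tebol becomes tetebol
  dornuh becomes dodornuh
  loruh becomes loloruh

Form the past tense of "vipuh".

Every pair shown (zuhah → zuzuhah, tebol → tetebol, dornuh → dodornuh, …) follows the same rule: repeat the first consonant+vowel as a prefix.
So vipuh → vivipuh.

vivipuh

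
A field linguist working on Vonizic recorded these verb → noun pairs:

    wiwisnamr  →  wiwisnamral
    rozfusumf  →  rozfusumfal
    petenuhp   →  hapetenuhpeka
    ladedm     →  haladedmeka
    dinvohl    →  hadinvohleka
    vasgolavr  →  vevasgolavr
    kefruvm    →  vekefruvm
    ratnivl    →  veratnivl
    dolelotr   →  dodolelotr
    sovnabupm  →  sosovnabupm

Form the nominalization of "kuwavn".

wiwisnamr and vasgolavr both end in -r yet inflect differently (wiwisnamral, vevasgolavr), so the final letter is not what conditions the rule; the second-to-last letter is.
"kuwavn" has second-to-last letter 'v'. The stems whose second-to-last letter is 'v' (vasgolavr → vevasgolavr, kefruvm → vekefruvm, ratnivl → veratnivl) add the prefix ve-.
So kuwavn → vekuwavn.

vekuwavn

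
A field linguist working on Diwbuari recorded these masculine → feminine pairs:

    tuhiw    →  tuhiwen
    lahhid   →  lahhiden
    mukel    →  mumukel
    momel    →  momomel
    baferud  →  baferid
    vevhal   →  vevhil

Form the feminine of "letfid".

lahhid and baferud both end in -d yet inflect differently (lahhiden, baferid), so the final letter is not what conditions the rule; the last vowel is.
"letfid" has last vowel 'i'. The stems whose last vowel is 'i' (tuhiw → tuhiwen, lahhid → lahhiden) add -en.
So letfid → letfiden.

letfiden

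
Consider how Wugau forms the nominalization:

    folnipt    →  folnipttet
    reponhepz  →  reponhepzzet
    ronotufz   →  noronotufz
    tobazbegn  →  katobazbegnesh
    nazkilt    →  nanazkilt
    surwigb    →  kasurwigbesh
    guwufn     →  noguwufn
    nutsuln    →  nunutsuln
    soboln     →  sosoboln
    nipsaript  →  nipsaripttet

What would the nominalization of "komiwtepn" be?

reponhepz and ronotufz both end in -z yet inflect differently (reponhepzzet, noronotufz), so the final letter is not what conditions the rule; the second-to-last letter is.
"komiwtepn" has second-to-last letter 'p'. The stems whose second-to-last letter is 'p' (nipsaript → nipsaripttet, reponhepz → reponhepzzet, folnipt → folnipttet) double the final consonant and add -et.
So komiwtepn → komiwtepnnet.

komiwtepnnet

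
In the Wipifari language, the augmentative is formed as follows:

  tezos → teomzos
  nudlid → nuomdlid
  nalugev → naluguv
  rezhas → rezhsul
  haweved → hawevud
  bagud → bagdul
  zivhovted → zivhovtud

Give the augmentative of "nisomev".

"nisomev" has last vowel 'e'. The stems whose last vowel is 'e' (nalugev → naluguv, zivhovted → zivhovtud, haweved → hawevud) change the last vowel to 'u'.
So nisomev → nisomuv.

nisomuv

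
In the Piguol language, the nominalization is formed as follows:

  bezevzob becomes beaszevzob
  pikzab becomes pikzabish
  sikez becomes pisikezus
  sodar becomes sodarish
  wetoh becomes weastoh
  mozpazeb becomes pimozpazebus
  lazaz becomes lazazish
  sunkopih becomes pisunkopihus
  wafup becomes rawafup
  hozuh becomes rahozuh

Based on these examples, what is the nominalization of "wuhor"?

wuashor

hozuh and wetoh both end in -h yet inflect differently (rahozuh, weastoh), so the final letter is not what conditions the rule; the last vowel is.
"wuhor" has last vowel 'o'. The stems whose last vowel is 'o' (wetoh → weastoh, bezevzob → beaszevzob) insert -as- after the first vowel.
The other patterns: stems whose last vowel is 'u' add the prefix ra-; stems whose last vowel is 'a' add -ish; stems whose last vowel is 'e' or 'i' add pi- … -us around the stem.
So wuhor → wuashor.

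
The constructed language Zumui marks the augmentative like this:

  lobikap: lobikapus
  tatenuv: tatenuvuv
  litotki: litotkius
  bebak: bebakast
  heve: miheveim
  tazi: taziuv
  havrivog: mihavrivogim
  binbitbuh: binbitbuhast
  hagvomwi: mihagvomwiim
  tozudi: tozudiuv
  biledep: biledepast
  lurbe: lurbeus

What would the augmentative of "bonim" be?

tazi and litotki both end in -i yet inflect differently (taziuv, litotkius), so the final letter is not what conditions the rule; the first letter is.
"bonim" begins with b-. The stems beginning with b- (binbitbuh → binbitbuhast, bebak → bebakast, biledep → biledepast) add -ast.
So bonim → bonimast.

bonimast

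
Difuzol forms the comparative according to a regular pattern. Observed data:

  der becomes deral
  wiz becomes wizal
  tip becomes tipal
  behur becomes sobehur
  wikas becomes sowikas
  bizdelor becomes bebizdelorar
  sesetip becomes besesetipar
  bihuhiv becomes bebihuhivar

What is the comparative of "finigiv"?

der and behur both end in -r yet inflect differently (deral, sobehur), so the final letter is not what conditions the rule; the number of vowels is.
"finigiv" has 3 vowels. The stems with 3 vowels (bizdelor → bebizdelorar, sesetip → besesetipar, bihuhiv → bebihuhivar) add be- … -ar around the stem.
The other patterns: stems with 1 vowel add -al; stems with 2 vowels add the prefix so-.
So finigiv → befinigivar.

befinigivar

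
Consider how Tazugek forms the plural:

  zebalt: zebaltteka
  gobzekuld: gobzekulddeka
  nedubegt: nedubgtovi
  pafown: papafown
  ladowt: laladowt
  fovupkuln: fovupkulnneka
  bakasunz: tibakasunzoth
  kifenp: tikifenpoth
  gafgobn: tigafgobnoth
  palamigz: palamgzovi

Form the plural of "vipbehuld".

ladowt and zebalt both end in -t yet inflect differently (laladowt, zebaltteka), so the final letter is not what conditions the rule; the second-to-last letter is.
"vipbehuld" has second-to-last letter 'l'. The stems whose second-to-last letter is 'l' (gobzekuld → gobzekulddeka, zebalt → zebaltteka, fovupkuln → fovupkulnneka) double the final consonant and add -eka.
The other patterns: stems whose second-to-last letter is 'w' repeat the first consonant+vowel as a prefix; stems whose second-to-last letter is 'g' delete the last vowel and add -ovi; stems whose second-to-last letter is 'b' or 'n' add ti- … -oth around the stem.
So vipbehuld → vipbehulddeka.

vipbehulddeka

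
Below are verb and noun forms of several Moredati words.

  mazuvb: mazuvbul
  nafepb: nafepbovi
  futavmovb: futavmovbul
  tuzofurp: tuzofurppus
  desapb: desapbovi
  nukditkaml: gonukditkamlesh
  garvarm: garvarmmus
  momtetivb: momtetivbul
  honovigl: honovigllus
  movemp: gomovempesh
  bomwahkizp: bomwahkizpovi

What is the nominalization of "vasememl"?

honovigl and nukditkaml both end in -l yet inflect differently (honovigllus, gonukditkamlesh), so the final letter is not what conditions the rule; the second-to-last letter is.
"vasememl" has second-to-last letter 'm'. The stems whose second-to-last letter is 'm' (nukditkaml → gonukditkamlesh, movemp → gomovempesh) add go- … -esh around the stem.
The other patterns: stems whose second-to-last letter is 'g' or 'r' double the final consonant and add -us; stems whose second-to-last letter is 'v' add -ul; stems whose second-to-last letter is 'p' or 'z' add -ovi.
So vasememl → govasememlesh.

govasememlesh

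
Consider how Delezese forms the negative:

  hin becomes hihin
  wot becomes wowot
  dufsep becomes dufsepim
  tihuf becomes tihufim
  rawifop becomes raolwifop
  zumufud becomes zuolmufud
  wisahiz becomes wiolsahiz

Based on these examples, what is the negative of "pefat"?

pefatim

dufsep and rawifop both end in -p yet inflect differently (dufsepim, raolwifop), so the final letter is not what conditions the rule; the number of vowels is.
"pefat" has 2 vowels. The stems with 2 vowels (dufsep → dufsepim, tihuf → tihufim) add -im.
So pefat → pefatim.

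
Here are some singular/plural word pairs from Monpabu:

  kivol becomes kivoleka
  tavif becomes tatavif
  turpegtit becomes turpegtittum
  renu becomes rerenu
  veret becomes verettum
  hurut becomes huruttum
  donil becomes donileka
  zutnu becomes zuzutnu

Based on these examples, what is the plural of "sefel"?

sefeleka

turpegtit and donil both have last vowel 'i' yet inflect differently (turpegtittum, donileka), so the last vowel is not what conditions the rule; the final letter is.
"sefel" ends in -l. The stems ending in -l (kivol → kivoleka, donil → donileka) add -eka.
So sefel → sefeleka.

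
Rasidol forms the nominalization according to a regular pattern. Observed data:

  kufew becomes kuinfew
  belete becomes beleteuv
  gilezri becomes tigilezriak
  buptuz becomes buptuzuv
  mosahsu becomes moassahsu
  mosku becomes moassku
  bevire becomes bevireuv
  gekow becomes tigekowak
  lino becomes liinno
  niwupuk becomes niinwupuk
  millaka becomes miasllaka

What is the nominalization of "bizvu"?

gekow and kufew both end in -w yet inflect differently (tigekowak, kuinfew), so the final letter is not what conditions the rule; the first letter is.
"bizvu" begins with b-. The stems beginning with b- (bevire → bevireuv, belete → beleteuv, buptuz → buptuzuv) add -uv.
The other patterns: stems beginning with m- insert -as- after the first vowel; stems beginning with g- add ti- … -ak around the stem; stems beginning with k-, l- or n- insert -in- after the first vowel.
So bizvu → bizvuuv.

bizvuuv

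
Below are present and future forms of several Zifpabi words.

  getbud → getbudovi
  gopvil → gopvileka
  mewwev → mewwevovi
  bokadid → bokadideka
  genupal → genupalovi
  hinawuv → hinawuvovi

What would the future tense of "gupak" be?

gopvil and genupal both end in -l yet inflect differently (gopvileka, genupalovi), so the final letter is not what conditions the rule; the last vowel is.
"gupak" has last vowel 'a'. The one such stem in the data (genupal → genupalovi) adds -ovi, so the same rule applies.
The other pattern: stems whose last vowel is 'i' add -eka.
So gupak → gupakovi.

gupakovi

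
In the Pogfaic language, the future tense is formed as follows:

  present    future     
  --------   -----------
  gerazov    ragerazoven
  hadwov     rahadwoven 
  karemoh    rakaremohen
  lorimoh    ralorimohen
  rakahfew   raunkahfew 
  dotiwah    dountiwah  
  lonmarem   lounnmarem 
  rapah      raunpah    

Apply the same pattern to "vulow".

ravulowen

karemoh and dotiwah both end in -h yet inflect differently (rakaremohen, dountiwah), so the final letter is not what conditions the rule; the last vowel is.
"vulow" has last vowel 'o'. The stems whose last vowel is 'o' (gerazov → ragerazoven, hadwov → rahadwoven, karemoh → rakaremohen) add ra- … -en around the stem.
So vulow → ravulowen.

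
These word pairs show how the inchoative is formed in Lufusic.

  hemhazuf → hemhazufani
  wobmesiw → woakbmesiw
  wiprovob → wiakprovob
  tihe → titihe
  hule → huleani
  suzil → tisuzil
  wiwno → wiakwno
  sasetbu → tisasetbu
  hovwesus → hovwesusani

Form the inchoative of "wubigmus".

hule and tihe both end in -e yet inflect differently (huleani, titihe), so the final letter is not what conditions the rule; the first letter is.
"wubigmus" begins with w-. The stems beginning with w- (wiwno → wiakwno, wobmesiw → woakbmesiw, wiprovob → wiakprovob) insert -ak- after the first vowel.
So wubigmus → wuakbigmus.

wuakbigmus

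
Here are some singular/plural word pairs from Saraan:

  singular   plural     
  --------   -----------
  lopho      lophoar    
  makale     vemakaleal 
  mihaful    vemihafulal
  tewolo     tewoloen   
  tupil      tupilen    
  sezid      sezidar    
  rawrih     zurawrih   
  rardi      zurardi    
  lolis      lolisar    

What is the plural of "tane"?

"tane" begins with t-. The stems beginning with t- (tewolo → tewoloen, tupil → tupilen) add -en.
So tane → taneen.

taneen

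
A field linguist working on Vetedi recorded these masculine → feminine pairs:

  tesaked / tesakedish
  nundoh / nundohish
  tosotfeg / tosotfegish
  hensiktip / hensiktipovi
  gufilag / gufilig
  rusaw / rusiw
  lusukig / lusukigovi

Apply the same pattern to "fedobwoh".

"fedobwoh" has last vowel 'o'. The one such stem in the data (nundoh → nundohish) adds -ish, so the same rule applies.
So fedobwoh → fedobwohish.

fedobwohish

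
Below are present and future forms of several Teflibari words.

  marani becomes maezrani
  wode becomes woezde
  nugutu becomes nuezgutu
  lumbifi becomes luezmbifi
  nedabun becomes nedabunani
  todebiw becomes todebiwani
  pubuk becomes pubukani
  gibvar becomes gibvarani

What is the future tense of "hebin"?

"hebin" ends in a consonant. The stems ending in a consonant (nedabun → nedabunani, todebiw → todebiwani, pubuk → pubukani) add -ani.
The other pattern: stems ending in a vowel insert -ez- after the first vowel.
So hebin → hebinani.

hebinani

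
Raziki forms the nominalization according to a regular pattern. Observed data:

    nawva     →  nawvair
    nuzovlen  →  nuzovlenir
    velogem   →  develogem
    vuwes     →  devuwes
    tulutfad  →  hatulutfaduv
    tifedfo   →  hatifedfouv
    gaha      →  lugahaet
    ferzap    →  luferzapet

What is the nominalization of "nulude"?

nawva and gaha both end in -a yet inflect differently (nawvair, lugahaet), so the final letter is not what conditions the rule; the first letter is.
"nulude" begins with n-. The stems beginning with n- (nawva → nawvair, nuzovlen → nuzovlenir) add -ir.
The other patterns: stems beginning with v- add the prefix de-; stems beginning with t- add ha- … -uv around the stem; stems beginning with f- or g- add lu- … -et around the stem.
So nulude → nuludeir.

nuludeir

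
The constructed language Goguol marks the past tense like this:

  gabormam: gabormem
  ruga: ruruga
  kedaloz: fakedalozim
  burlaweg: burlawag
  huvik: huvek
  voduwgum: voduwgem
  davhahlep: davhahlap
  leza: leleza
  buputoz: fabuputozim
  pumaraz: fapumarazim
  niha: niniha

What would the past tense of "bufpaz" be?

"bufpaz" ends in -z. The stems ending in -z (kedaloz → fakedalozim, pumaraz → fapumarazim, buputoz → fabuputozim) add fa- … -im around the stem.
The other patterns: stems ending in -a repeat the first consonant+vowel as a prefix; stems ending in -k or -m change the last vowel to 'e'; stems ending in -g or -p change the last vowel to 'a'.
So bufpaz → fabufpazim.

fabufpazim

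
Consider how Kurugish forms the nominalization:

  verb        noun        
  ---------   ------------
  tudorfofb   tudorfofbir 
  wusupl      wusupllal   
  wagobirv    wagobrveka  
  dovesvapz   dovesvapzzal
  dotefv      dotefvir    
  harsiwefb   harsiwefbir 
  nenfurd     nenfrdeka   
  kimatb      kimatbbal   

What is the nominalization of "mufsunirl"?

mufsunrleka

"mufsunirl" has second-to-last letter 'r'. The stems whose second-to-last letter is 'r' (wagobirv → wagobrveka, nenfurd → nenfrdeka) delete the last vowel and add -eka.
The other patterns: stems whose second-to-last letter is 'f' add -ir; stems whose second-to-last letter is 'p' or 't' double the final consonant and add -al.
So mufsunirl → mufsunrleka.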